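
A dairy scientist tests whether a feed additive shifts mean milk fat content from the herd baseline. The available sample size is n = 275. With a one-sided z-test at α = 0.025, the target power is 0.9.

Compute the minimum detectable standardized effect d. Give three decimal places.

d ≈ 0.195

Need Φ(δ − 1.960) = 0.9, so δ = 1.960 + 1.282 = 3.242.
δ = d·√n ⇒ d = δ/√n = 3.242/√275 = 0.1955.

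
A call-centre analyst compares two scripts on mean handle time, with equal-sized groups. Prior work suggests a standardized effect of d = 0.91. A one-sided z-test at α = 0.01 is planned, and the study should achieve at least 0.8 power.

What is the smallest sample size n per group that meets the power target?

n = 25 per group

Set Φ(δ − 2.326) = 0.8; then δ − 2.326 = Φ⁻¹(0.8) = 0.842, giving δ = 3.168.
δ = d·√(n/2) ⇒ n = 2(δ/d)² = 2 × (3.168 / 0.91)² = 24.24.
Round up to the next whole unit.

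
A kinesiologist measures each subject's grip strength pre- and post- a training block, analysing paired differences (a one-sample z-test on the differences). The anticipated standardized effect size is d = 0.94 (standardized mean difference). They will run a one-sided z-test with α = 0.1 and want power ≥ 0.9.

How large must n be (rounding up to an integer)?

n = 8

Set Φ(δ − 1.282) = 0.9; then δ − 1.282 = Φ⁻¹(0.9) = 1.282, giving δ = 2.563.
δ = d·√n ⇒ n = (δ/d)² = (2.563 / 0.94)² = 7.43.
Round up to the next whole unit.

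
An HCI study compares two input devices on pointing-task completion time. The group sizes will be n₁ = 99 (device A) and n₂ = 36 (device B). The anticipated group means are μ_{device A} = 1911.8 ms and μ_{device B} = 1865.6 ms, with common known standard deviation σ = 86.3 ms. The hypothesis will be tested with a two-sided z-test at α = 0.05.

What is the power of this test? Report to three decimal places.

Power ≈ 0.785

Standardized effect: d = |μ_{device A} − μ_{device B}| / σ = |1911.8 − 1865.6| / 86.3 = 0.5353
Noncentrality parameter: δ = d / √(1/n₁ + 1/n₂) = 0.5353 / √(1/99 + 1/36) = 2.7506
Two-sided α = 0.05 → critical value z_{0.025} = 1.960.
Power = Φ(δ − 1.960) + Φ(−δ − 1.960) = Φ(0.791) + Φ(-4.711) = 0.7854 + 0.0000 = 0.7854.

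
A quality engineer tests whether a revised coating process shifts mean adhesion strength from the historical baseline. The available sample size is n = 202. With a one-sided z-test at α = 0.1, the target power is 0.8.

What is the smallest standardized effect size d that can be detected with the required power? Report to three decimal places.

Required noncentrality: δ = z_{0.1} + z_{0.20} = 1.282 + 0.842 = 2.123.
δ = d·√n ⇒ d = δ/√n = 2.123/√202 = 0.1494.

d ≈ 0.149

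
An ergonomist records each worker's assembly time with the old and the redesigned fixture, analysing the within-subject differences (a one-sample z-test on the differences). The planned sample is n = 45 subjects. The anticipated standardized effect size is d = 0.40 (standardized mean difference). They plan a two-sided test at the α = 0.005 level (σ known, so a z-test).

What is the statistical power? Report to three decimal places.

Noncentrality parameter: δ = d·√n = 0.40 × √45 = 2.6833
Critical value for a two-sided test at α = 0.005: z_{α/2} = 2.807.
Power = Φ(δ − 2.807) + Φ(−δ − 2.807) = Φ(-0.124) + Φ(-5.490) = 0.4508 + 0.0000 = 0.4508.

Power ≈ 0.451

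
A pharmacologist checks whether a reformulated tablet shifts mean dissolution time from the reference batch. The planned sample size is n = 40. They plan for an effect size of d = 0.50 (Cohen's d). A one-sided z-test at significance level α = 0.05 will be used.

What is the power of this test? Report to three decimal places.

Noncentrality parameter: δ = d·√n = 0.50 × √40 = 3.1623
Critical value for a one-sided test at α = 0.05: z_α = 1.645.
Power = P(Z > 1.645 − δ) = Φ(1.517) = 0.9354.

Power ≈ 0.935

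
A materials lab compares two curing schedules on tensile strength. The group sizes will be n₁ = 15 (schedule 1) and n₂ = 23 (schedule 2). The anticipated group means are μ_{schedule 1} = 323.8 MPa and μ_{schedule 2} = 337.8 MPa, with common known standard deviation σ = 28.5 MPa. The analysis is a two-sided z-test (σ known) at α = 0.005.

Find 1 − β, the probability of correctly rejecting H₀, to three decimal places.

Power ≈ 0.092

Standardized effect: d = |μ_{schedule 1} − μ_{schedule 2}| / σ = |323.8 − 337.8| / 28.5 = 0.4912
Noncentrality parameter: δ = d / √(1/n₁ + 1/n₂) = 0.4912 / √(1/15 + 1/23) = 1.4801
Critical value for a two-sided test at α = 0.005: z_{α/2} = 2.807.
Power = Φ(δ − 2.807) + Φ(−δ − 2.807) = Φ(-1.327) + Φ(-4.287) = 0.0923 + 0.0000 = 0.0923.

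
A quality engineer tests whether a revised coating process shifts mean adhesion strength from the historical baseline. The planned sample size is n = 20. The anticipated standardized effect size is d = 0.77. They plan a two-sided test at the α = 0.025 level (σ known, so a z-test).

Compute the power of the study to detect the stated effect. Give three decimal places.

Noncentrality parameter: λ = d·√n = 0.77 × √20 = 3.4435
Two-sided α = 0.025 → critical value z_{0.0125} = 2.241.
Power = Φ(λ − 2.241) + Φ(−λ − 2.241) = Φ(1.202) + Φ(-5.685) = 0.8853 + 0.0000 = 0.8853.

Power ≈ 0.885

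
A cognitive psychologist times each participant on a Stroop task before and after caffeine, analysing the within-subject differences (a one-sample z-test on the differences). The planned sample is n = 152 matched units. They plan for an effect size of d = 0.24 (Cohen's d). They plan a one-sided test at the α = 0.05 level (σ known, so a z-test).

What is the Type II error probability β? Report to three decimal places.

β ≈ 0.094

Noncentrality parameter: λ = d·√n = 0.24 × √152 = 2.9589
One-sided α = 0.05 → critical value z_{0.05} = 1.645.
Power = P(Z > 1.645 − λ) = Φ(1.314) = 0.9056.
Type II error: β = 1 − power = 1 − 0.9056 = 0.0944.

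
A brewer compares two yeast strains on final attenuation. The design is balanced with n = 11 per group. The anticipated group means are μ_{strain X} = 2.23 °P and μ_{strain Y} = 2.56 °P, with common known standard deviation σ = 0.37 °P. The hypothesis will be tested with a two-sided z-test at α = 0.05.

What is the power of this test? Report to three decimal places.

Power ≈ 0.552

Standardized effect: d = |μ_{strain X} − μ_{strain Y}| / σ = |2.23 − 2.56| / 0.37 = 0.8919
Noncentrality parameter: δ = d·√(n/2) = 0.8919 × √(11/2) = 2.0917
Critical value for a two-sided test at α = 0.05: z_{α/2} = 1.960.
Power = Φ(δ − 1.960) + Φ(−δ − 1.960) = Φ(0.132) + Φ(-4.052) = 0.5524 + 0.0000 = 0.5524.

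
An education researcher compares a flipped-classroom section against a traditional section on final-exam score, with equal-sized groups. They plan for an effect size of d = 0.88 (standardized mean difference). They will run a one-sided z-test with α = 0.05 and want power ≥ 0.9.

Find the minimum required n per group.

Set Φ(δ − 1.645) = 0.9; then δ − 1.645 = Φ⁻¹(0.9) = 1.282, giving δ = 2.926.
δ = d·√(n/2) ⇒ n = 2(δ/d)² = 2 × (2.926 / 0.88)² = 22.12.
Round up to the next whole unit.

n = 23 per group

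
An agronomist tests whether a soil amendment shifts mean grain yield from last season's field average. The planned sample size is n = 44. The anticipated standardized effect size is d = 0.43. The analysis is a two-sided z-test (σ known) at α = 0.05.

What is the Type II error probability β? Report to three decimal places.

Noncentrality parameter: δ = d·√n = 0.43 × √44 = 2.8523
Two-sided α = 0.05 → critical value z_{0.025} = 1.960.
Power = Φ(δ − 1.960) + Φ(−δ − 1.960) = Φ(0.892) + Φ(-4.812) = 0.8139 + 0.0000 = 0.8139.
Type II error: β = 1 − power = 1 − 0.8139 = 0.1861.

β ≈ 0.186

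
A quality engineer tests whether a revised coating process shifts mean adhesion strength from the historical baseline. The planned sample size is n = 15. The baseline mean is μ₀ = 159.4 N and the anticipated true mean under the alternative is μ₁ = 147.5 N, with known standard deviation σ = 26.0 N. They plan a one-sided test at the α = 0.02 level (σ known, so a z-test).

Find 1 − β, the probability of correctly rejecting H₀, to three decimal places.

Power ≈ 0.389

Standardized effect: d = |μ₁ − μ₀| / σ = |147.5 − 159.4| / 26.0 = 0.4577
Noncentrality parameter: δ = d·√n = 0.4577 × √15 = 1.7726
One-sided α = 0.02 → critical value z_{0.02} = 2.054.
Power = P(Z > 2.054 − δ) = Φ(-0.281) = 0.3893.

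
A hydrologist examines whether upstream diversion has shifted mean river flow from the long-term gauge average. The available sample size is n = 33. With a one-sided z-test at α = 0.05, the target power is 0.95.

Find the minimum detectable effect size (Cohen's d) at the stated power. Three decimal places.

d ≈ 0.573

Need Φ(δ − 1.645) = 0.95, so δ = 1.645 + 1.645 = 3.290.
δ = d·√n ⇒ d = δ/√n = 3.290/√33 = 0.5727.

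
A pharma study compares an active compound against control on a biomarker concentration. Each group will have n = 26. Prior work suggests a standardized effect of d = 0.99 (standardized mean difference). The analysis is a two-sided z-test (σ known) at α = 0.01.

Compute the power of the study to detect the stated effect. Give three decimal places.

Noncentrality parameter: δ = d·√(n/2) = 0.99 × √(26/2) = 3.5695
Critical value for a two-sided test at α = 0.01: z_{α/2} = 2.576.
Power = Φ(δ − 2.576) + Φ(−δ − 2.576) = Φ(0.994) + Φ(-6.145) = 0.8398 + 0.0000 = 0.8398.

Power ≈ 0.840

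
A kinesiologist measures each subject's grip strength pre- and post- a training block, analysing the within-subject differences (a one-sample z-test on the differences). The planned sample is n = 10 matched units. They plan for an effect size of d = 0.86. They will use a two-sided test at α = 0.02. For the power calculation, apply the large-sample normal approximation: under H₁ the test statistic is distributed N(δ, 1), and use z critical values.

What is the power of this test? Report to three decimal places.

Power ≈ 0.653

Noncentrality parameter: δ = d·√n = 0.86 × √10 = 2.7196
Two-sided α = 0.02 → critical value z_{0.01} = 2.326.
Power = Φ(δ − 2.326) + Φ(−δ − 2.326) = Φ(0.393) + Φ(-5.046) = 0.6529 + 0.0000 = 0.6529.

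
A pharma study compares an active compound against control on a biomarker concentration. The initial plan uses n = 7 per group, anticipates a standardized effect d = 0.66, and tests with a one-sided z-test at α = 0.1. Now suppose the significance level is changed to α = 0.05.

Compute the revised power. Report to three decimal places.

Power ≈ 0.341

δ = d·√(n/2) = 0.66 × √(7/2) = 1.2347 (unchanged). New critical value: z_{0.05} = 1.645.
Revised power = P(Z > 1.645 − δ) = Φ(-0.410) = 0.3409.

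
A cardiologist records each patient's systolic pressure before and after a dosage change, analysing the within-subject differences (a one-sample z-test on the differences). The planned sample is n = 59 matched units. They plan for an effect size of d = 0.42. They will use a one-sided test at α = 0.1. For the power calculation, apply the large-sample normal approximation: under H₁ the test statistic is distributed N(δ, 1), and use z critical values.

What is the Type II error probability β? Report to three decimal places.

Noncentrality parameter: δ = d·√n = 0.42 × √59 = 3.2261
One-sided α = 0.1 → critical value z_{0.1} = 1.282.
Power = P(Z > 1.282 − δ) = Φ(1.945) = 0.9741.
Type II error: β = 1 − power = 1 − 0.9741 = 0.0259.

β ≈ 0.026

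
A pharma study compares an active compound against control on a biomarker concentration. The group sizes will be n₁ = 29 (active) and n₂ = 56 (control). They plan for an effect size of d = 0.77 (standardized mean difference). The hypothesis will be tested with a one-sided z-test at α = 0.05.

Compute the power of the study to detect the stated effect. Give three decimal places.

Power ≈ 0.957

Noncentrality parameter: δ = d / √(1/n₁ + 1/n₂) = 0.77 / √(1/29 + 1/56) = 3.3657
One-sided α = 0.05 → critical value z_{0.05} = 1.645.
Power = P(Z > 1.645 − δ) = Φ(1.721) = 0.9574.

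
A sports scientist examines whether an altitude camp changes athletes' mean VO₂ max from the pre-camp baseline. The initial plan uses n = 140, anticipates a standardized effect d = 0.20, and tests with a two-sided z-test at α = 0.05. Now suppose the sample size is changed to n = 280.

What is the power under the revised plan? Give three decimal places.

Power ≈ 0.917

With n = 280: δ = d·√n = 0.20 × √280 = 3.3466. Critical value z_{0.025} = 1.960.
Revised power = Φ(δ − 1.960) + Φ(−δ − 1.960) = Φ(1.387) + Φ(-5.307) = 0.9172 + 0.0000 = 0.9172.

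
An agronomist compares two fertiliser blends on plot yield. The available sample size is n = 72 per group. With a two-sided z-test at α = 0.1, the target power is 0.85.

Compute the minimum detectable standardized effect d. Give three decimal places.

d ≈ 0.447

Need Φ(δ − 1.645) = 0.85, so δ = 1.645 + 1.036 = 2.681.
(Lower-tail contribution to power is negligible for δ > 0.)
δ = d·√(n/2) ⇒ d = δ/√(n/2) = 2.681/√(72/2) = 0.4469.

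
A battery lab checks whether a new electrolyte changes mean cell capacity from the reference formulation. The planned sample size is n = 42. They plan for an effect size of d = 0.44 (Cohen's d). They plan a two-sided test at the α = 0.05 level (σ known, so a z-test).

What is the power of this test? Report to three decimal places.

Noncentrality parameter: δ = d·√n = 0.44 × √42 = 2.8515
Critical value for a two-sided test at α = 0.05: z_{α/2} = 1.960.
Power = Φ(δ − 1.960) + Φ(−δ − 1.960) = Φ(0.892) + Φ(-4.811) = 0.8137 + 0.0000 = 0.8137.

Power ≈ 0.814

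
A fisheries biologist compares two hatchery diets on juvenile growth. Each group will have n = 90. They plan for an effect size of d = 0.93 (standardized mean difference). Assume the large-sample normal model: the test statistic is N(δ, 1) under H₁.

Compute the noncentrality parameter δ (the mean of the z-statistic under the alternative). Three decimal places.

The noncentrality parameter scales effect size by the design's sample-size factor: δ = d·√(n/2) = 0.93 × √(90/2) = 6.2386

δ ≈ 6.239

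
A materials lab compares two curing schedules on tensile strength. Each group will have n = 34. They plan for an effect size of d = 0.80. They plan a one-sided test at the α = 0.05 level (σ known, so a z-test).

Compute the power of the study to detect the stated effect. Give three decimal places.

Power ≈ 0.951

Noncentrality parameter: δ = d·√(n/2) = 0.80 × √(34/2) = 3.2985
One-sided α = 0.05 → critical value z_{0.05} = 1.645.
Power = Φ(δ − 1.645) = Φ(1.654) = 0.9509.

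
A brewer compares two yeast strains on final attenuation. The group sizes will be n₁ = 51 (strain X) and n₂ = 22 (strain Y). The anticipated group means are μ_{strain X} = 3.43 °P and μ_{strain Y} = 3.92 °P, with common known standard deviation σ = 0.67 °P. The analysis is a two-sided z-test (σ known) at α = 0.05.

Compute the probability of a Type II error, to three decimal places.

β ≈ 0.182

Standardized effect: d = |μ_{strain X} − μ_{strain Y}| / σ = |3.43 − 3.92| / 0.67 = 0.7313
Noncentrality parameter: δ = d / √(1/n₁ + 1/n₂) = 0.7313 / √(1/51 + 1/22) = 2.8672
Critical value for a two-sided test at α = 0.05: z_{α/2} = 1.960.
Power = Φ(δ − 1.960) + Φ(−δ − 1.960) = Φ(0.907) + Φ(-4.827) = 0.8179 + 0.0000 = 0.8179.
Type II error: β = 1 − power = 1 − 0.8179 = 0.1821.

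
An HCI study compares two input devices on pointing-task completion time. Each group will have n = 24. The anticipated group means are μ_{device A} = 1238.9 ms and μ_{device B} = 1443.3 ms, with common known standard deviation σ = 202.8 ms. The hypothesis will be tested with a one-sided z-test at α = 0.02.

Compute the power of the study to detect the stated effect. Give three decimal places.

Standardized effect: d = |μ_{device A} − μ_{device B}| / σ = |1238.9 − 1443.3| / 202.8 = 1.0079
Noncentrality parameter: δ = d·√(n/2) = 1.0079 × √(24/2) = 3.4914
One-sided α = 0.02 → critical value z_{0.02} = 2.054.
Power = Φ(δ − 2.054) = Φ(1.438) = 0.9247.

Power ≈ 0.925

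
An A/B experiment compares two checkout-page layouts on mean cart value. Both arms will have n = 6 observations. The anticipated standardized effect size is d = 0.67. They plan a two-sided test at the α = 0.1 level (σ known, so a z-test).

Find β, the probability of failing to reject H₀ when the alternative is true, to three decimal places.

β ≈ 0.683

Noncentrality parameter: δ = d·√(n/2) = 0.67 × √(6/2) = 1.1605
Two-sided α = 0.1 → critical value z_{0.05} = 1.645.
Power = Φ(δ − 1.645) + Φ(−δ − 1.645) = Φ(-0.484) + Φ(-2.805) = 0.3141 + 0.0025 = 0.3166.
Type II error: β = 1 − power = 1 − 0.3166 = 0.6834.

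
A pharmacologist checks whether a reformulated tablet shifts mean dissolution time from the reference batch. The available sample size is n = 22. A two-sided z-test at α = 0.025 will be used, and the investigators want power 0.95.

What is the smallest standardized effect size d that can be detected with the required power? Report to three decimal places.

d ≈ 0.829

Required noncentrality: δ = z_{0.0125} + z_{0.05} = 2.241 + 1.645 = 3.886.
(The second rejection-region term Φ(−δ − z_{α/2}) is negligible and dropped.)
δ = d·√n ⇒ d = δ/√n = 3.886/√22 = 0.8286.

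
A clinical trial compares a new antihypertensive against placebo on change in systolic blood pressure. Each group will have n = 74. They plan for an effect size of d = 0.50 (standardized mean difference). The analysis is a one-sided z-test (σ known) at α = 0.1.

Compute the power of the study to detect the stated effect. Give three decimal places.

Power ≈ 0.961

Noncentrality parameter: δ = d·√(n/2) = 0.50 × √(74/2) = 3.0414
Critical value for a one-sided test at α = 0.1: z_α = 1.282.
Power = P(Z > 1.282 − δ) = Φ(1.760) = 0.9608.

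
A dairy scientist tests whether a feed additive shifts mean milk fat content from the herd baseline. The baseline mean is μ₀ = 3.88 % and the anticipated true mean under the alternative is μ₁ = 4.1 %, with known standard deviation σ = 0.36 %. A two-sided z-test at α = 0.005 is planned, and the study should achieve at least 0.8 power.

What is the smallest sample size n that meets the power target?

n = 36

Standardized effect: d = |μ₁ − μ₀| / σ = |4.1 − 3.88| / 0.36 = 0.6111
For power 0.8 need Φ(δ − z_{0.0025}) = 0.8, so δ = z_{0.0025} + z_{0.20} = 2.807 + 0.842 = 3.649.
(Ignoring the negligible lower-tail rejection probability gives the usual closed-form inversion.)
δ = d·√n ⇒ n = (δ/d)² = (3.649 / 0.6111)² = 35.65.
Round up to the next whole unit.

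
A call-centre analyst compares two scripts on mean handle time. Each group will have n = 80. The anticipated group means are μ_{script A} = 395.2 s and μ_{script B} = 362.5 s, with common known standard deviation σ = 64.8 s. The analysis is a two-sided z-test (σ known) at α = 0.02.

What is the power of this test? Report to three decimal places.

Power ≈ 0.807

Standardized effect: d = |μ_{script A} − μ_{script B}| / σ = |395.2 − 362.5| / 64.8 = 0.5046
Noncentrality parameter: δ = d·√(n/2) = 0.5046 × √(80/2) = 3.1916
Critical value for a two-sided test at α = 0.02: z_{α/2} = 2.326.
Power = Φ(δ − 2.326) + Φ(−δ − 2.326) = Φ(0.865) + Φ(-5.518) = 0.8065 + 0.0000 = 0.8065.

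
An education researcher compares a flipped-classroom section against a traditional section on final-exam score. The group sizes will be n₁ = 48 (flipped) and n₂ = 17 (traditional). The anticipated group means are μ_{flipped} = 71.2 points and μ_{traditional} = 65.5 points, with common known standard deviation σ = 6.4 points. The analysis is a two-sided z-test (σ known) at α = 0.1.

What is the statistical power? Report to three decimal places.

Standardized effect: d = |μ_{flipped} − μ_{traditional}| / σ = |71.2 − 65.5| / 6.4 = 0.8906
Noncentrality parameter: δ = d / √(1/n₁ + 1/n₂) = 0.8906 / √(1/48 + 1/17) = 3.1556
Critical value for a two-sided test at α = 0.1: z_{α/2} = 1.645.
Power = Φ(δ − 1.645) + Φ(−δ − 1.645) = Φ(1.511) + Φ(-4.800) = 0.9346 + 0.0000 = 0.9346.

Power ≈ 0.935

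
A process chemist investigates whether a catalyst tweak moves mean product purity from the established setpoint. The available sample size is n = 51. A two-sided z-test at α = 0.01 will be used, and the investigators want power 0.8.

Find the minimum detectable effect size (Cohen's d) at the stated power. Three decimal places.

Required noncentrality: δ = z_{0.005} + z_{0.20} = 2.576 + 0.842 = 3.417.
(Lower-tail contribution to power is negligible for δ > 0.)
δ = d·√n ⇒ d = δ/√n = 3.417/√51 = 0.4785.

d ≈ 0.479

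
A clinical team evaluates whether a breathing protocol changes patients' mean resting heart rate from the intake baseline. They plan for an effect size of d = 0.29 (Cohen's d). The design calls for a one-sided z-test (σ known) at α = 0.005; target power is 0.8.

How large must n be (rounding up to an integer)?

n = 139

For power 0.8 need Φ(δ − z_{0.005}) = 0.8, so δ = z_{0.005} + z_{0.20} = 2.576 + 0.842 = 3.417.
δ = d·√n ⇒ n = (δ/d)² = (3.417 / 0.29)² = 138.87.
Round up to the next whole unit.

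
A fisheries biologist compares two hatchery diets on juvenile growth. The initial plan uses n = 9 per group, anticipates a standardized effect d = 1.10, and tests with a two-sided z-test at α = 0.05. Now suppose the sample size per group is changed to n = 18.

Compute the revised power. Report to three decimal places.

Power ≈ 0.910

With n = 18 per group: δ = d·√(n/2) = 1.10 × √(18/2) = 3.3000. Critical value z_{0.025} = 1.960.
Revised power = Φ(δ − 1.960) + Φ(−δ − 1.960) = Φ(1.340) + Φ(-5.260) = 0.9099 + 0.0000 = 0.9099.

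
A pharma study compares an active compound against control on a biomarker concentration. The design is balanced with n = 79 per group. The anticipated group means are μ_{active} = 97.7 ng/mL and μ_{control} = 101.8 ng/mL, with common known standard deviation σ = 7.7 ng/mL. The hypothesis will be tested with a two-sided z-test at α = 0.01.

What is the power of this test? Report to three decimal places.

Power ≈ 0.780

Standardized effect: d = |μ_{active} − μ_{control}| / σ = |97.7 − 101.8| / 7.7 = 0.5325
Noncentrality parameter: δ = d·√(n/2) = 0.5325 × √(79/2) = 3.3465
Two-sided α = 0.01 → critical value z_{0.005} = 2.576.
Power = Φ(δ − 2.576) + Φ(−δ − 2.576) = Φ(0.771) + Φ(-5.922) = 0.7796 + 0.0000 = 0.7796.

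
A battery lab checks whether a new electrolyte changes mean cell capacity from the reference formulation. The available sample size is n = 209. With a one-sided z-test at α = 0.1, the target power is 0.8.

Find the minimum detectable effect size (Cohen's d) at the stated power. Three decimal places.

Need Φ(δ − 1.282) = 0.8, so δ = 1.282 + 0.842 = 2.123.
δ = d·√n ⇒ d = δ/√n = 2.123/√209 = 0.1469.

d ≈ 0.147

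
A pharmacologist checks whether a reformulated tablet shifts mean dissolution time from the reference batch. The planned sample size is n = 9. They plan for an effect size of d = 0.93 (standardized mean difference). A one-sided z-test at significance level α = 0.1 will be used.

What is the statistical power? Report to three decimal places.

Noncentrality parameter: δ = d·√n = 0.93 × √9 = 2.7900
Critical value for a one-sided test at α = 0.1: z_α = 1.282.
Power = P(Z > 1.282 − δ) = Φ(1.508) = 0.9343.

Power ≈ 0.934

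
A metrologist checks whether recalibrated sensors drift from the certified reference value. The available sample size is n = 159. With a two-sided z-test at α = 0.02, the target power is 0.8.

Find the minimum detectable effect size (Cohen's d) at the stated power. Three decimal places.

Need Φ(δ − 2.326) = 0.8, so δ = 2.326 + 0.842 = 3.168.
(Lower-tail contribution to power is negligible for δ > 0.)
δ = d·√n ⇒ d = δ/√n = 3.168/√159 = 0.2512.

d ≈ 0.251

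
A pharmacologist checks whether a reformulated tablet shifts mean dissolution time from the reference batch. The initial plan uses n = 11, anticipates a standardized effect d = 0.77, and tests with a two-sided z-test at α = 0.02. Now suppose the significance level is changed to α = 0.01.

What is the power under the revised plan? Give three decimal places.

Power ≈ 0.491

δ = d·√n = 0.77 × √11 = 2.5538 (unchanged). New critical value: z_{0.005} = 2.576.
Revised power = Φ(δ − 2.576) + Φ(−δ − 2.576) = Φ(-0.022) + Φ(-5.130) = 0.4912 + 0.0000 = 0.4912.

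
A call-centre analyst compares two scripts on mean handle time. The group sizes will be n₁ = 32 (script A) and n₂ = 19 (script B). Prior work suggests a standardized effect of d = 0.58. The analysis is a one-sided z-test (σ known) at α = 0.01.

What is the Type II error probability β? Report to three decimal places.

Noncentrality parameter: δ = d / √(1/n₁ + 1/n₂) = 0.58 / √(1/32 + 1/19) = 2.0026
Critical value for a one-sided test at α = 0.01: z_α = 2.326.
Power = Φ(δ − 2.326) = Φ(-0.324) = 0.3731.
Type II error: β = 1 − power = 1 − 0.3731 = 0.6269.

β ≈ 0.627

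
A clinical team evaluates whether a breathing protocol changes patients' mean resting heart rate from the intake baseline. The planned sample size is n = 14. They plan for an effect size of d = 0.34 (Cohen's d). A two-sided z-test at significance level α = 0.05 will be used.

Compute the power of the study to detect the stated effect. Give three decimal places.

Noncentrality parameter: δ = d·√n = 0.34 × √14 = 1.2722
Two-sided α = 0.05 → critical value z_{0.025} = 1.960.
Power = Φ(δ − 1.960) + Φ(−δ − 1.960) = Φ(-0.688) + Φ(-3.232) = 0.2458 + 0.0006 = 0.2464.

Power ≈ 0.246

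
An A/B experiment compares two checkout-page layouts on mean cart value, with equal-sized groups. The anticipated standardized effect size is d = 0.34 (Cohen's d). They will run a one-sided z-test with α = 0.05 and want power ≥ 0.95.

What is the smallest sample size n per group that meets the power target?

n = 188 per group

For power 0.95 need Φ(δ − z_{0.05}) = 0.95, so δ = z_{0.05} + z_{0.05} = 1.645 + 1.645 = 3.290.
δ = d·√(n/2) ⇒ n = 2(δ/d)² = 2 × (3.290 / 0.34)² = 187.23.
Round up to the next whole unit.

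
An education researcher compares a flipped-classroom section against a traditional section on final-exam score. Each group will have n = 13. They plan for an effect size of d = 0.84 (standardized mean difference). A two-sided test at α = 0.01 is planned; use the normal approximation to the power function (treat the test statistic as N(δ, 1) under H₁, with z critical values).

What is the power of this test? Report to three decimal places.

Noncentrality parameter: δ = d·√(n/2) = 0.84 × √(13/2) = 2.1416
Critical value for a two-sided test at α = 0.01: z_{α/2} = 2.576.
Power = Φ(δ − 2.576) + Φ(−δ − 2.576) = Φ(-0.434) + Φ(-4.717) = 0.3321 + 0.0000 = 0.3321.

Power ≈ 0.332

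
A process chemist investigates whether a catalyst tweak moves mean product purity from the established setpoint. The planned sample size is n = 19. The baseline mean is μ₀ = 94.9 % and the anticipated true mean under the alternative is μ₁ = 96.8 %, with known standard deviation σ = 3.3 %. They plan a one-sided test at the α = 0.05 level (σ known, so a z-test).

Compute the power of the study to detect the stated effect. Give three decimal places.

Standardized effect: d = |μ₁ − μ₀| / σ = |96.8 − 94.9| / 3.3 = 0.5758
Noncentrality parameter: δ = d·√n = 0.5758 × √19 = 2.5097
Critical value for a one-sided test at α = 0.05: z_α = 1.645.
Power = P(Z > 1.645 − δ) = Φ(0.865) = 0.8064.

Power ≈ 0.806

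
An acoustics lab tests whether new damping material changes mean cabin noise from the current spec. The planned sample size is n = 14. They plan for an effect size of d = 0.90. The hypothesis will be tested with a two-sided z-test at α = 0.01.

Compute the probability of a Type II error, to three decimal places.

β ≈ 0.214

Noncentrality parameter: δ = d·√n = 0.90 × √14 = 3.3675
Two-sided α = 0.01 → critical value z_{0.005} = 2.576.
Power = Φ(δ − 2.576) + Φ(−δ − 2.576) = Φ(0.792) + Φ(-5.943) = 0.7857 + 0.0000 = 0.7857.
Type II error: β = 1 − power = 1 − 0.7857 = 0.2143.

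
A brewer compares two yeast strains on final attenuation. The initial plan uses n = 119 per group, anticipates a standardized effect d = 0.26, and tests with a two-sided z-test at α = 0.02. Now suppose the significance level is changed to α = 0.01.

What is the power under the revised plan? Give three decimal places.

δ = d·√(n/2) = 0.26 × √(119/2) = 2.0055 (unchanged). New critical value: z_{0.005} = 2.576.
Revised power = Φ(δ − 2.576) + Φ(−δ − 2.576) = Φ(-0.570) + Φ(-4.581) = 0.2842 + 0.0000 = 0.2842.

Power ≈ 0.284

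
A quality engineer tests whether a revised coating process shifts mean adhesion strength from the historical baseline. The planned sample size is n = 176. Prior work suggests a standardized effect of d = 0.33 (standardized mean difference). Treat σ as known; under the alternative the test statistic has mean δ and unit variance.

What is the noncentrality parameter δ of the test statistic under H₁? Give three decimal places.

δ ≈ 4.378

The noncentrality parameter scales effect size by the design's sample-size factor: δ = d·√n = 0.33 × √176 = 4.3779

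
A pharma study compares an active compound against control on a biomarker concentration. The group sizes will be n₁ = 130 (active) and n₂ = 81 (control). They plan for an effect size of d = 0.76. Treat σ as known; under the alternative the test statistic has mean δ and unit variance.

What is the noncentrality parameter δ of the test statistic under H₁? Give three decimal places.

δ ≈ 5.369

δ = d / √(1/n₁ + 1/n₂) = 0.76 / √(1/130 + 1/81) = 5.3689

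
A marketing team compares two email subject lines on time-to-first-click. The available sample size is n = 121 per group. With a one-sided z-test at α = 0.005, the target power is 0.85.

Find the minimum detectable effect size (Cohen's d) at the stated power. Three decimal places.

d ≈ 0.464

Need Φ(δ − 2.576) = 0.85, so δ = 2.576 + 1.036 = 3.612.
δ = d·√(n/2) ⇒ d = δ/√(n/2) = 3.612/√(121/2) = 0.4644.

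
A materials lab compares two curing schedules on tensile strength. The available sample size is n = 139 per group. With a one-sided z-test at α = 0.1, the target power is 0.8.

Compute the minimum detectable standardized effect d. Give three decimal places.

Need Φ(δ − 1.282) = 0.8, so δ = 1.282 + 0.842 = 2.123.
δ = d·√(n/2) ⇒ d = δ/√(n/2) = 2.123/√(139/2) = 0.2547.

d ≈ 0.255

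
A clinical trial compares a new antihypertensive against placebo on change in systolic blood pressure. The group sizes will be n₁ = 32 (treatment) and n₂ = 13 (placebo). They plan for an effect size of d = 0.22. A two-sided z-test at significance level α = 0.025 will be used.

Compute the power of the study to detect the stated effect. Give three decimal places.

Power ≈ 0.060

Noncentrality parameter: δ = d / √(1/n₁ + 1/n₂) = 0.22 / √(1/32 + 1/13) = 0.6689
Two-sided α = 0.025 → critical value z_{0.0125} = 2.241.
Power = Φ(δ − 2.241) + Φ(−δ − 2.241) = Φ(-1.572) + Φ(-2.910) = 0.0579 + 0.0018 = 0.0597.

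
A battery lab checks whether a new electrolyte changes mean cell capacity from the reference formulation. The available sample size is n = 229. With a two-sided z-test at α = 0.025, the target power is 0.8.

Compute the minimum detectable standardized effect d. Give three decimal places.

Need Φ(δ − 2.241) = 0.8, so δ = 2.241 + 0.842 = 3.083.
(Lower-tail contribution to power is negligible for δ > 0.)
δ = d·√n ⇒ d = δ/√n = 3.083/√229 = 0.2037.

d ≈ 0.204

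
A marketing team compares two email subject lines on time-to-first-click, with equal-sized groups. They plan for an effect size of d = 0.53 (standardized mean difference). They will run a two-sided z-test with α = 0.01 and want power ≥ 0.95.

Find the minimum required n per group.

Set Φ(δ − 2.576) = 0.95; then δ − 2.576 = Φ⁻¹(0.95) = 1.645, giving δ = 4.221.
(Ignoring the negligible lower-tail rejection probability gives the usual closed-form inversion.)
δ = d·√(n/2) ⇒ n = 2(δ/d)² = 2 × (4.221 / 0.53)² = 126.84.
Round up to the next whole unit.

n = 127 per group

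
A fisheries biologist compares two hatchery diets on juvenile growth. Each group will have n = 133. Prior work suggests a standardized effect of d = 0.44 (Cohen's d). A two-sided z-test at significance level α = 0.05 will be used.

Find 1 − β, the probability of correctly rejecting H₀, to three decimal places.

Noncentrality parameter: δ = d·√(n/2) = 0.44 × √(133/2) = 3.5881
Critical value for a two-sided test at α = 0.05: z_{α/2} = 1.960.
Power = Φ(δ − 1.960) + Φ(−δ − 1.960) = Φ(1.628) + Φ(-5.548) = 0.9483 + 0.0000 = 0.9483.

Power ≈ 0.948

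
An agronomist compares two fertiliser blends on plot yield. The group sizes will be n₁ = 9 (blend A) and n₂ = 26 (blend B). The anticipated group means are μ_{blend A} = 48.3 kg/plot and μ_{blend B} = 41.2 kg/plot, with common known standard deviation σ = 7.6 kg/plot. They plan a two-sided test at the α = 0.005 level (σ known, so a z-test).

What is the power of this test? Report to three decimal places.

Power ≈ 0.348

Standardized effect: d = |μ_{blend A} − μ_{blend B}| / σ = |48.3 − 41.2| / 7.6 = 0.9342
Noncentrality parameter: δ = d / √(1/n₁ + 1/n₂) = 0.9342 / √(1/9 + 1/26) = 2.4156
Two-sided α = 0.005 → critical value z_{0.0025} = 2.807.
Power = Φ(δ − 2.807) + Φ(−δ − 2.807) = Φ(-0.391) + Φ(-5.223) = 0.3477 + 0.0000 = 0.3477.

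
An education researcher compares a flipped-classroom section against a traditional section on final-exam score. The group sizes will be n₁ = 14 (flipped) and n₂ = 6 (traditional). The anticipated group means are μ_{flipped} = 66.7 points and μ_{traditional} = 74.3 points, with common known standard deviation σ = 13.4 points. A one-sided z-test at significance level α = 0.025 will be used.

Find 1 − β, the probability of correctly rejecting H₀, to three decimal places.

Standardized effect: d = |μ_{flipped} − μ_{traditional}| / σ = |66.7 − 74.3| / 13.4 = 0.5672
Noncentrality parameter: δ = d / √(1/n₁ + 1/n₂) = 0.5672 / √(1/14 + 1/6) = 1.1623
One-sided α = 0.025 → critical value z_{0.025} = 1.960.
Power = Φ(δ − 1.960) = Φ(-0.798) = 0.2125.

Power ≈ 0.213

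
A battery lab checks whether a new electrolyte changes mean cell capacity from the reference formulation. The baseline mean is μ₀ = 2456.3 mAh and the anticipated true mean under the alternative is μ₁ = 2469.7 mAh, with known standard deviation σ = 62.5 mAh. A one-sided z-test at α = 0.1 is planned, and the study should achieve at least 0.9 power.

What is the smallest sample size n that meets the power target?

n = 143

Standardized effect: d = |μ₁ − μ₀| / σ = |2469.7 − 2456.3| / 62.5 = 0.2144
For power 0.9 need Φ(δ − z_{0.1}) = 0.9, so δ = z_{0.1} + z_{0.10} = 1.282 + 1.282 = 2.563.
δ = d·√n ⇒ n = (δ/d)² = (2.563 / 0.2144)² = 142.92.
Rounding up, n = 143.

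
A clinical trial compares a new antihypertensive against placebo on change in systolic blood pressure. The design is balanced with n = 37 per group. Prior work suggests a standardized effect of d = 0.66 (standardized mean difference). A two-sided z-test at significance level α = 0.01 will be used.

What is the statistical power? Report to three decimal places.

Power ≈ 0.604

Noncentrality parameter: δ = d·√(n/2) = 0.66 × √(37/2) = 2.8388
Critical value for a two-sided test at α = 0.01: z_{α/2} = 2.576.
Power = Φ(δ − 2.576) + Φ(−δ − 2.576) = Φ(0.263) + Φ(-5.415) = 0.6037 + 0.0000 = 0.6037.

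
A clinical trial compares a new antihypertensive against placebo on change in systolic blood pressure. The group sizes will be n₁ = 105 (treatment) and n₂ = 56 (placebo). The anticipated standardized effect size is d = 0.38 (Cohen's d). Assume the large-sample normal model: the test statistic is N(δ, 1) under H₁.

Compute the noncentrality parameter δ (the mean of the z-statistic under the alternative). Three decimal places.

δ ≈ 2.296

The noncentrality parameter scales effect size by the design's sample-size factor: δ = d / √(1/n₁ + 1/n₂) = 0.38 / √(1/105 + 1/56) = 2.2965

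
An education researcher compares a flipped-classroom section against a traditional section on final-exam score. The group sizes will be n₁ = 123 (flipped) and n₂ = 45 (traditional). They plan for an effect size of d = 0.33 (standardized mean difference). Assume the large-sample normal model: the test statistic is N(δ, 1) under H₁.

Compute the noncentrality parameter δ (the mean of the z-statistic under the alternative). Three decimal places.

δ ≈ 1.894

The noncentrality parameter scales effect size by the design's sample-size factor: δ = d / √(1/n₁ + 1/n₂) = 0.33 / √(1/123 + 1/45) = 1.8942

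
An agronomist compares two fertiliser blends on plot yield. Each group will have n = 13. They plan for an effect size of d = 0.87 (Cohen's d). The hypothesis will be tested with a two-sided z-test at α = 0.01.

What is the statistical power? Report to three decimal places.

Noncentrality parameter: δ = d·√(n/2) = 0.87 × √(13/2) = 2.2181
Critical value for a two-sided test at α = 0.01: z_{α/2} = 2.576.
Power = Φ(δ − 2.576) + Φ(−δ − 2.576) = Φ(-0.358) + Φ(-4.794) = 0.3603 + 0.0000 = 0.3603.

Power ≈ 0.360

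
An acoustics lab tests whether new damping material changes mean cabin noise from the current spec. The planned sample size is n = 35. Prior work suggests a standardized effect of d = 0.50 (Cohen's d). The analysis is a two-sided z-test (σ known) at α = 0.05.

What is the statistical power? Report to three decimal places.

Noncentrality parameter: λ = d·√n = 0.50 × √35 = 2.9580
Critical value for a two-sided test at α = 0.05: z_{α/2} = 1.960.
Power = Φ(λ − 1.960) + Φ(−λ − 1.960) = Φ(0.998) + Φ(-4.918) = 0.8409 + 0.0000 = 0.8409.

Power ≈ 0.841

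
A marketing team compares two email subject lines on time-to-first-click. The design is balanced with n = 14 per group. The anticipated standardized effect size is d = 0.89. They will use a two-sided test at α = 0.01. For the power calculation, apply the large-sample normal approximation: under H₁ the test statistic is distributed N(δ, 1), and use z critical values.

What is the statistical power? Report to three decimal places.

Noncentrality parameter: δ = d·√(n/2) = 0.89 × √(14/2) = 2.3547
Critical value for a two-sided test at α = 0.01: z_{α/2} = 2.576.
Power = Φ(δ − 2.576) + Φ(−δ − 2.576) = Φ(-0.221) + Φ(-4.931) = 0.4125 + 0.0000 = 0.4125.

Power ≈ 0.413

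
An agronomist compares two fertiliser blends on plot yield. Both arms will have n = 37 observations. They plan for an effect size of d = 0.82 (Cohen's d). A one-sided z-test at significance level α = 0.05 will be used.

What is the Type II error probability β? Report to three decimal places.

Noncentrality parameter: δ = d·√(n/2) = 0.82 × √(37/2) = 3.5270
Critical value for a one-sided test at α = 0.05: z_α = 1.645.
Power = Φ(δ − 1.645) = Φ(1.882) = 0.9701.
Type II error: β = 1 − power = 1 − 0.9701 = 0.0299.

β ≈ 0.030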